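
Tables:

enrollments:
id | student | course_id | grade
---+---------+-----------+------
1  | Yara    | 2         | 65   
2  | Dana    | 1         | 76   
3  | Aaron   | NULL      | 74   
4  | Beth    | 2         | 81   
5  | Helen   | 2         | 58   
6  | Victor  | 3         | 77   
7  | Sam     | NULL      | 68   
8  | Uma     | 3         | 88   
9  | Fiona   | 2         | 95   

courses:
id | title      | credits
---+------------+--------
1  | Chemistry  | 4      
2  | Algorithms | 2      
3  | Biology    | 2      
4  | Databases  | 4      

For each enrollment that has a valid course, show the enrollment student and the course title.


INNER JOIN keeps only enrollments rows whose course_id matches an id in courses. Walk through each enrollment:
  - enrollment 1 (Yara): course_id=2 -> matches Algorithms
  - enrollment 2 (Dana): course_id=1 -> matches Chemistry
  - enrollment 3 (Aaron): course_id=NULL, no match -> dropped
  - enrollment 4 (Beth): course_id=2 -> matches Algorithms
  - enrollment 5 (Helen): course_id=2 -> matches Algorithms
  - enrollment 6 (Victor): course_id=3 -> matches Biology
  - enrollment 7 (Sam): course_id=NULL, no match -> dropped
  - enrollment 8 (Uma): course_id=3 -> matches Biology
  - enrollment 9 (Fiona): course_id=2 -> matches Algorithms
So 2 of 9 rows are dropped.

SQL:
SELECT a.student, b.title AS course
FROM enrollments a
INNER JOIN courses b ON a.course_id = b.id

Result:
student | course    
--------+-----------
Yara    | Algorithms
Dana    | Chemistry 
Beth    | Algorithms
Helen   | Algorithms
Victor  | Biology   
Uma     | Biology   
Fiona   | Algorithms


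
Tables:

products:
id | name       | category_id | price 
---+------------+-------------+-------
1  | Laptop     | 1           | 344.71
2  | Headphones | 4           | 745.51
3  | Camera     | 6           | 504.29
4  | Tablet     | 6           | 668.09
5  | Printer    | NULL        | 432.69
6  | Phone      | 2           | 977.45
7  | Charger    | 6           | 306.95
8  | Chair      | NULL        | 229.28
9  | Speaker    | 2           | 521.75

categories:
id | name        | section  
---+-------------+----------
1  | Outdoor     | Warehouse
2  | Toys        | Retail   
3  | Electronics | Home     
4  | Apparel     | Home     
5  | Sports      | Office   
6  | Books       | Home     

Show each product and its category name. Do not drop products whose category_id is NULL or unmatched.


LEFT JOIN keeps every row from products (the left table); where category_id has no match in categories, the category columns become NULL. Walk through each product:
  - product 1 (Laptop): category_id=1 -> matches Outdoor
  - product 2 (Headphones): category_id=4 -> matches Apparel
  - product 3 (Camera): category_id=6 -> matches Books
  - product 4 (Tablet): category_id=6 -> matches Books
  - product 5 (Printer): category_id=NULL, no match -> kept with NULL
  - product 6 (Phone): category_id=2 -> matches Toys
  - product 7 (Charger): category_id=6 -> matches Books
  - product 8 (Chair): category_id=NULL, no match -> kept with NULL
  - product 9 (Speaker): category_id=2 -> matches Toys
All 9 rows appear; 2 have NULL category.

SQL:
SELECT a.name, b.name AS category
FROM products a
LEFT JOIN categories b ON a.category_id = b.id

Result:
name       | category
-----------+---------
Laptop     | Outdoor 
Headphones | Apparel 
Camera     | Books   
Tablet     | Books   
Printer    | NULL    
Phone      | Toys    
Charger    | Books   
Chair      | NULL    
Speaker    | Toys    


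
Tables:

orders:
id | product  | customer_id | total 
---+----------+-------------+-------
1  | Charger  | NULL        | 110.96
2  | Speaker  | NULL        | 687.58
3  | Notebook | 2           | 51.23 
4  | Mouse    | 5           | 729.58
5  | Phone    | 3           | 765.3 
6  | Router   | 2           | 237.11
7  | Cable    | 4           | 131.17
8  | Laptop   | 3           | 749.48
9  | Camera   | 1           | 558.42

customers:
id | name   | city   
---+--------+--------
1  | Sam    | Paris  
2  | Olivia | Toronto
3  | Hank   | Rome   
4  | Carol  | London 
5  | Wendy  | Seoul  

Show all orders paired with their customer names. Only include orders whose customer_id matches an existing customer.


INNER JOIN keeps only orders rows whose customer_id matches an id in customers. Walk through each order:
  - order 1 (Charger): customer_id=NULL, no match -> dropped
  - order 2 (Speaker): customer_id=NULL, no match -> dropped
  - order 3 (Notebook): customer_id=2 -> matches Olivia
  - order 4 (Mouse): customer_id=5 -> matches Wendy
  - order 5 (Phone): customer_id=3 -> matches Hank
  - order 6 (Router): customer_id=2 -> matches Olivia
  - order 7 (Cable): customer_id=4 -> matches Carol
  - order 8 (Laptop): customer_id=3 -> matches Hank
  - order 9 (Camera): customer_id=1 -> matches Sam
So 2 of 9 rows are dropped.

SQL:
SELECT a.product, b.name AS customer
FROM orders a
INNER JOIN customers b ON a.customer_id = b.id

Result:
product  | customer
---------+---------
Notebook | Olivia  
Mouse    | Wendy   
Phone    | Hank    
Router   | Olivia  
Cable    | Carol   
Laptop   | Hank    
Camera   | Sam     


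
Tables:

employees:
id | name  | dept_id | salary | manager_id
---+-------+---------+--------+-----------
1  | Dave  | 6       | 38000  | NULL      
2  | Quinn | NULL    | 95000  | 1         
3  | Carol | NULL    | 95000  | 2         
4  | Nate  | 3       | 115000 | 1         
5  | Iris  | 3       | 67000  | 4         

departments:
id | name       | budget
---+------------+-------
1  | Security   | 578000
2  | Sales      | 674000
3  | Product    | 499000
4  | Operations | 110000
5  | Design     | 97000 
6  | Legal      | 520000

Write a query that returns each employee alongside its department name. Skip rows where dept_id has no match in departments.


INNER JOIN keeps only employees rows whose dept_id matches an id in departments. Walk through each employee:
  - employee 1 (Dave): dept_id=6 -> matches Legal
  - employee 2 (Quinn): dept_id=NULL, no match -> dropped
  - employee 3 (Carol): dept_id=NULL, no match -> dropped
  - employee 4 (Nate): dept_id=3 -> matches Product
  - employee 5 (Iris): dept_id=3 -> matches Product
So 2 of 5 rows are dropped.

SQL:
SELECT a.name, b.name AS department
FROM employees a
INNER JOIN departments b ON a.dept_id = b.id

Result:
name | department
-----+-----------
Dave | Legal     
Nate | Product   
Iris | Product   


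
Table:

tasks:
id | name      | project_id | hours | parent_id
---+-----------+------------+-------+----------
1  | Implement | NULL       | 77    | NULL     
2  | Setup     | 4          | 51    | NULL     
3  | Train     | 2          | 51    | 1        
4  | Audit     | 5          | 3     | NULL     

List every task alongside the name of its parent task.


This is a self-join: tasks is joined to a second copy of itself, matching each row's parent_id to another row's id. Use LEFT JOIN so rows with parent_id=NULL are kept.
  - task 1 (Implement): parent_id=NULL -> NULL
  - task 2 (Setup): parent_id=NULL -> NULL
  - task 3 (Train): parent_id=1 -> Implement
  - task 4 (Audit): parent_id=NULL -> NULL

SQL:
SELECT a.name AS item, b.name AS parent
FROM tasks a
LEFT JOIN tasks b ON a.parent_id = b.id

Result:
item      | parent   
----------+----------
Implement | NULL     
Setup     | NULL     
Train     | Implement
Audit     | NULL     


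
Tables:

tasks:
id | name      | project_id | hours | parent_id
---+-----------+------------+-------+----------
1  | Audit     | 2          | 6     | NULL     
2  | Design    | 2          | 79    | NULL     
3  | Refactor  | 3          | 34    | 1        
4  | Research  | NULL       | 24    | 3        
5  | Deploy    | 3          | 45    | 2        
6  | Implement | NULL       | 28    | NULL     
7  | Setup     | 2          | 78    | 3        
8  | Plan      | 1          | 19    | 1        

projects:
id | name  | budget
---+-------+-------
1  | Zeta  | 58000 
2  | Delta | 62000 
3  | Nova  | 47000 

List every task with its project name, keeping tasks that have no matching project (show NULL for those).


LEFT JOIN keeps every row from tasks (the left table); where project_id has no match in projects, the project columns become NULL. Walk through each task:
  - task 1 (Audit): project_id=2 -> matches Delta
  - task 2 (Design): project_id=2 -> matches Delta
  - task 3 (Refactor): project_id=3 -> matches Nova
  - task 4 (Research): project_id=NULL, no match -> kept with NULL
  - task 5 (Deploy): project_id=3 -> matches Nova
  - task 6 (Implement): project_id=NULL, no match -> kept with NULL
  - task 7 (Setup): project_id=2 -> matches Delta
  - task 8 (Plan): project_id=1 -> matches Zeta
All 8 rows appear; 2 have NULL project.

SQL:
SELECT a.name, b.name AS project
FROM tasks a
LEFT JOIN projects b ON a.project_id = b.id

Result:
name      | project
----------+--------
Audit     | Delta  
Design    | Delta  
Refactor  | Nova   
Research  | NULL   
Deploy    | Nova   
Implement | NULL   
Setup     | Delta  
Plan      | Zeta   


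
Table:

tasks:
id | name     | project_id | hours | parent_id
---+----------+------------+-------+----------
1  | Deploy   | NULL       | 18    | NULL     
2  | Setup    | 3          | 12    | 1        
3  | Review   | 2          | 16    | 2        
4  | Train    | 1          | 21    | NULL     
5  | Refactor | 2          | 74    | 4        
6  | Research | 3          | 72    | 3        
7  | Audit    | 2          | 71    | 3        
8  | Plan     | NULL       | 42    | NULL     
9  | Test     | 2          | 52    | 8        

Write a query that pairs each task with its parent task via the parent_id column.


This is a self-join: tasks is joined to a second copy of itself, matching each row's parent_id to another row's id. Use LEFT JOIN so rows with parent_id=NULL are kept.
  - task 1 (Deploy): parent_id=NULL -> NULL
  - task 2 (Setup): parent_id=1 -> Deploy
  - task 3 (Review): parent_id=2 -> Setup
  - task 4 (Train): parent_id=NULL -> NULL
  - task 5 (Refactor): parent_id=4 -> Train
  - task 6 (Research): parent_id=3 -> Review
  - task 7 (Audit): parent_id=3 -> Review
  - task 8 (Plan): parent_id=NULL -> NULL
  - task 9 (Test): parent_id=8 -> Plan

SQL:
SELECT a.name AS item, b.name AS parent
FROM tasks a
LEFT JOIN tasks b ON a.parent_id = b.id

Result:
item     | parent
---------+-------
Deploy   | NULL  
Setup    | Deploy
Review   | Setup 
Train    | NULL  
Refactor | Train 
Research | Review
Audit    | Review
Plan     | NULL  
Test     | Plan  


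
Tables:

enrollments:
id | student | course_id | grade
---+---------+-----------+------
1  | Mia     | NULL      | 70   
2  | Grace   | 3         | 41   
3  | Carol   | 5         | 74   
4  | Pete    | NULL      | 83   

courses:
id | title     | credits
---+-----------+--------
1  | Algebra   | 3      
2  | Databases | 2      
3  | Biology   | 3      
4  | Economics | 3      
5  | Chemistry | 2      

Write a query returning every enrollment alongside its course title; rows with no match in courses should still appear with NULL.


LEFT JOIN keeps every row from enrollments (the left table); where course_id has no match in courses, the course columns become NULL. Walk through each enrollment:
  - enrollment 1 (Mia): course_id=NULL, no match -> kept with NULL
  - enrollment 2 (Grace): course_id=3 -> matches Biology
  - enrollment 3 (Carol): course_id=5 -> matches Chemistry
  - enrollment 4 (Pete): course_id=NULL, no match -> kept with NULL
All 4 rows appear; 2 have NULL course.

SQL:
SELECT a.student, b.title AS course
FROM enrollments a
LEFT JOIN courses b ON a.course_id = b.id

Result:
student | course   
--------+----------
Mia     | NULL     
Grace   | Biology  
Carol   | Chemistry
Pete    | NULL     


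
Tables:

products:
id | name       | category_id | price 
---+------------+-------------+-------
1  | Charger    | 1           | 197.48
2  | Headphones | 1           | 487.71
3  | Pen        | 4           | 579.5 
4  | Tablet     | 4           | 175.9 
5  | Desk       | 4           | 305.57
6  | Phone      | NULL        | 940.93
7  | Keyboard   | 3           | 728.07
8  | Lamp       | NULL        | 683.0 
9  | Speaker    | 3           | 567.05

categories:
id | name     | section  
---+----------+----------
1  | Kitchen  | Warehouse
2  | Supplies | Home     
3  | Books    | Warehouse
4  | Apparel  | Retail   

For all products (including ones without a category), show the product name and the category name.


LEFT JOIN keeps every row from products (the left table); where category_id has no match in categories, the category columns become NULL. Walk through each product:
  - product 1 (Charger): category_id=1 -> matches Kitchen
  - product 2 (Headphones): category_id=1 -> matches Kitchen
  - product 3 (Pen): category_id=4 -> matches Apparel
  - product 4 (Tablet): category_id=4 -> matches Apparel
  - product 5 (Desk): category_id=4 -> matches Apparel
  - product 6 (Phone): category_id=NULL, no match -> kept with NULL
  - product 7 (Keyboard): category_id=3 -> matches Books
  - product 8 (Lamp): category_id=NULL, no match -> kept with NULL
  - product 9 (Speaker): category_id=3 -> matches Books
All 9 rows appear; 2 have NULL category.

SQL:
SELECT a.name, b.name AS category
FROM products a
LEFT JOIN categories b ON a.category_id = b.id

Result:
name       | category
-----------+---------
Charger    | Kitchen 
Headphones | Kitchen 
Pen        | Apparel 
Tablet     | Apparel 
Desk       | Apparel 
Phone      | NULL    
Keyboard   | Books   
Lamp       | NULL    
Speaker    | Books   


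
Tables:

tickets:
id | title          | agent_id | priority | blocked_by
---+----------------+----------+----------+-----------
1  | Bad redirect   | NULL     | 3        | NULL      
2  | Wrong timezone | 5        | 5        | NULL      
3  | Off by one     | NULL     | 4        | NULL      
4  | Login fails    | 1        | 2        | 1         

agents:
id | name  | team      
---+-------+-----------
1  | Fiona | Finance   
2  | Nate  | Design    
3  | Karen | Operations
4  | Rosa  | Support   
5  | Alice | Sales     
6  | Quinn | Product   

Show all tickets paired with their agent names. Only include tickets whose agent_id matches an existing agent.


INNER JOIN keeps only tickets rows whose agent_id matches an id in agents. Walk through each ticket:
  - ticket 1 (Bad redirect): agent_id=NULL, no match -> dropped
  - ticket 2 (Wrong timezone): agent_id=5 -> matches Alice
  - ticket 3 (Off by one): agent_id=NULL, no match -> dropped
  - ticket 4 (Login fails): agent_id=1 -> matches Fiona
So 2 of 4 rows are dropped.

SQL:
SELECT a.title, b.name AS agent
FROM tickets a
INNER JOIN agents b ON a.agent_id = b.id

Result:
title          | agent
---------------+------
Wrong timezone | Alice
Login fails    | Fiona


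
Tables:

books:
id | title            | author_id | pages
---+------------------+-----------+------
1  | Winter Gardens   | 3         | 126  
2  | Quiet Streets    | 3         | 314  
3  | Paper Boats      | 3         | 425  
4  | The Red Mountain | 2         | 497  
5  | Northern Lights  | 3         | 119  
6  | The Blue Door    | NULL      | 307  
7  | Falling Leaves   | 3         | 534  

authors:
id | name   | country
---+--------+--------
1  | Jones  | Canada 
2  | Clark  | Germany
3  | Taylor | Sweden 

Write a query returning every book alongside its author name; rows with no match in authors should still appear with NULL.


LEFT JOIN keeps every row from books (the left table); where author_id has no match in authors, the author columns become NULL. Walk through each book:
  - book 1 (Winter Gardens): author_id=3 -> matches Taylor
  - book 2 (Quiet Streets): author_id=3 -> matches Taylor
  - book 3 (Paper Boats): author_id=3 -> matches Taylor
  - book 4 (The Red Mountain): author_id=2 -> matches Clark
  - book 5 (Northern Lights): author_id=3 -> matches Taylor
  - book 6 (The Blue Door): author_id=NULL, no match -> kept with NULL
  - book 7 (Falling Leaves): author_id=3 -> matches Taylor
All 7 rows appear; 1 has NULL author.

SQL:
SELECT a.title, b.name AS author
FROM books a
LEFT JOIN authors b ON a.author_id = b.id

Result:
title            | author
-----------------+-------
Winter Gardens   | Taylor
Quiet Streets    | Taylor
Paper Boats      | Taylor
The Red Mountain | Clark 
Northern Lights  | Taylor
The Blue Door    | NULL  
Falling Leaves   | Taylor


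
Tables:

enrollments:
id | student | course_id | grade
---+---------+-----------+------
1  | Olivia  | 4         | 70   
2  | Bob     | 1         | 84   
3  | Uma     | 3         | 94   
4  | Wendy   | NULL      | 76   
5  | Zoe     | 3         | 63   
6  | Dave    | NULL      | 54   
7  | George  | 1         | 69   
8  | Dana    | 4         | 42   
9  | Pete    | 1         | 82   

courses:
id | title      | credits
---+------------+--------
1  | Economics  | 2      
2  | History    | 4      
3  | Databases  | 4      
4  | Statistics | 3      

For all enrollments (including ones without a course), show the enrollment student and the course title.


LEFT JOIN keeps every row from enrollments (the left table); where course_id has no match in courses, the course columns become NULL. Walk through each enrollment:
  - enrollment 1 (Olivia): course_id=4 -> matches Statistics
  - enrollment 2 (Bob): course_id=1 -> matches Economics
  - enrollment 3 (Uma): course_id=3 -> matches Databases
  - enrollment 4 (Wendy): course_id=NULL, no match -> kept with NULL
  - enrollment 5 (Zoe): course_id=3 -> matches Databases
  - enrollment 6 (Dave): course_id=NULL, no match -> kept with NULL
  - enrollment 7 (George): course_id=1 -> matches Economics
  - enrollment 8 (Dana): course_id=4 -> matches Statistics
  - enrollment 9 (Pete): course_id=1 -> matches Economics
All 9 rows appear; 2 have NULL course.

SQL:
SELECT a.student, b.title AS course
FROM enrollments a
LEFT JOIN courses b ON a.course_id = b.id

Result:
student | course    
--------+-----------
Olivia  | Statistics
Bob     | Economics 
Uma     | Databases 
Wendy   | NULL      
Zoe     | Databases 
Dave    | NULL      
George  | Economics 
Dana    | Statistics
Pete    | Economics 


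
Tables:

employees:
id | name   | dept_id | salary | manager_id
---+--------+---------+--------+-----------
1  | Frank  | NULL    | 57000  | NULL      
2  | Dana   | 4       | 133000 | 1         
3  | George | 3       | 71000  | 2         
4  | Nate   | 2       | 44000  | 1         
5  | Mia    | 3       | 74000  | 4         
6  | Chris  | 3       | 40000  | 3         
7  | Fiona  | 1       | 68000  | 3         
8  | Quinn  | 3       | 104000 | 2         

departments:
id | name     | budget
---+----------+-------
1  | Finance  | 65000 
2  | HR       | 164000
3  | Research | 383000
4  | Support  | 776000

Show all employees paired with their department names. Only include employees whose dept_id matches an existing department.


INNER JOIN keeps only employees rows whose dept_id matches an id in departments. Walk through each employee:
  - employee 1 (Frank): dept_id=NULL, no match -> dropped
  - employee 2 (Dana): dept_id=4 -> matches Support
  - employee 3 (George): dept_id=3 -> matches Research
  - employee 4 (Nate): dept_id=2 -> matches HR
  - employee 5 (Mia): dept_id=3 -> matches Research
  - employee 6 (Chris): dept_id=3 -> matches Research
  - employee 7 (Fiona): dept_id=1 -> matches Finance
  - employee 8 (Quinn): dept_id=3 -> matches Research
So 1 of 8 rows is dropped.

SQL:
SELECT a.name, b.name AS department
FROM employees a
INNER JOIN departments b ON a.dept_id = b.id

Result:
name   | department
-------+-----------
Dana   | Support   
George | Research  
Nate   | HR        
Mia    | Research  
Chris  | Research  
Fiona  | Finance   
Quinn  | Research  


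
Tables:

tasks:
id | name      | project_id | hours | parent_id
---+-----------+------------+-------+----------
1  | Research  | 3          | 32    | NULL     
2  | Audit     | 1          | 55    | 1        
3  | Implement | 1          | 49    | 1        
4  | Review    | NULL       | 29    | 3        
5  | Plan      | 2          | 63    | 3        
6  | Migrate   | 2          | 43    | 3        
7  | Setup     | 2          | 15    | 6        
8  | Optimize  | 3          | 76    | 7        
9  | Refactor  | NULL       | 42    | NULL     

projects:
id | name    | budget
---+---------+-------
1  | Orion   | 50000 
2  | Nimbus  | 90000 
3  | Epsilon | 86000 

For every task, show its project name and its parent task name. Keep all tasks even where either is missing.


Two LEFT JOINs from the same base table tasks: one to projects via project_id, one to tasks itself via parent_id. Both are LEFT so every task is preserved.
Match against projects:
  - task 1 (Research): project_id=3 -> matches Epsilon
  - task 2 (Audit): project_id=1 -> matches Orion
  - task 3 (Implement): project_id=1 -> matches Orion
  - task 4 (Review): project_id=NULL, no match -> kept with NULL
  - task 5 (Plan): project_id=2 -> matches Nimbus
  - task 6 (Migrate): project_id=2 -> matches Nimbus
  - task 7 (Setup): project_id=2 -> matches Nimbus
  - task 8 (Optimize): project_id=3 -> matches Epsilon
  - task 9 (Refactor): project_id=NULL, no match -> kept with NULL
Match against tasks (self):
  - task 1 (Research): parent_id=NULL -> NULL
  - task 2 (Audit): parent_id=1 -> Research
  - task 3 (Implement): parent_id=1 -> Research
  - task 4 (Review): parent_id=3 -> Implement
  - task 5 (Plan): parent_id=3 -> Implement
  - task 6 (Migrate): parent_id=3 -> Implement
  - task 7 (Setup): parent_id=6 -> Migrate
  - task 8 (Optimize): parent_id=7 -> Setup
  - task 9 (Refactor): parent_id=NULL -> NULL

SQL:
SELECT a.name, b.name AS project, c.name AS parent
FROM tasks a
LEFT JOIN projects b ON a.project_id = b.id
LEFT JOIN tasks c ON a.parent_id = c.id

Result:
name      | project | parent   
----------+---------+----------
Research  | Epsilon | NULL     
Audit     | Orion   | Research 
Implement | Orion   | Research 
Review    | NULL    | Implement
Plan      | Nimbus  | Implement
Migrate   | Nimbus  | Implement
Setup     | Nimbus  | Migrate  
Optimize  | Epsilon | Setup    
Refactor  | NULL    | NULL     


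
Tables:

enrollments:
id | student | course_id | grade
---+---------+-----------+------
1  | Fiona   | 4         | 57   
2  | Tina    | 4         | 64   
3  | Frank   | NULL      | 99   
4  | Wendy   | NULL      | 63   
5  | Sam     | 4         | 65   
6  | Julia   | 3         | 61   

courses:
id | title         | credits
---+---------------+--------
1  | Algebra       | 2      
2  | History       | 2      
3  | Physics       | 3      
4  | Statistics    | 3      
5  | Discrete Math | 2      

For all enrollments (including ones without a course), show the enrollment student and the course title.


LEFT JOIN keeps every row from enrollments (the left table); where course_id has no match in courses, the course columns become NULL. Walk through each enrollment:
  - enrollment 1 (Fiona): course_id=4 -> matches Statistics
  - enrollment 2 (Tina): course_id=4 -> matches Statistics
  - enrollment 3 (Frank): course_id=NULL, no match -> kept with NULL
  - enrollment 4 (Wendy): course_id=NULL, no match -> kept with NULL
  - enrollment 5 (Sam): course_id=4 -> matches Statistics
  - enrollment 6 (Julia): course_id=3 -> matches Physics
All 6 rows appear; 2 have NULL course.

SQL:
SELECT a.student, b.title AS course
FROM enrollments a
LEFT JOIN courses b ON a.course_id = b.id

Result:
student | course    
--------+-----------
Fiona   | Statistics
Tina    | Statistics
Frank   | NULL      
Wendy   | NULL      
Sam     | Statistics
Julia   | Physics   


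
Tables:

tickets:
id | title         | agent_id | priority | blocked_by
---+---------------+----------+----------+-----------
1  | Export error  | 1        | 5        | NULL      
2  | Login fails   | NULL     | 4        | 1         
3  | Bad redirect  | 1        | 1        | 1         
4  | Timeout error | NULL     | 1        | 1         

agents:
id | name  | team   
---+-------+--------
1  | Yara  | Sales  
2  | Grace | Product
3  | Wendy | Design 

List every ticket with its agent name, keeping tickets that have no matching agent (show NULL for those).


LEFT JOIN keeps every row from tickets (the left table); where agent_id has no match in agents, the agent columns become NULL. Walk through each ticket:
  - ticket 1 (Export error): agent_id=1 -> matches Yara
  - ticket 2 (Login fails): agent_id=NULL, no match -> kept with NULL
  - ticket 3 (Bad redirect): agent_id=1 -> matches Yara
  - ticket 4 (Timeout error): agent_id=NULL, no match -> kept with NULL
All 4 rows appear; 2 have NULL agent.

SQL:
SELECT a.title, b.name AS agent
FROM tickets a
LEFT JOIN agents b ON a.agent_id = b.id

Result:
title         | agent
--------------+------
Export error  | Yara 
Login fails   | NULL 
Bad redirect  | Yara 
Timeout error | NULL 


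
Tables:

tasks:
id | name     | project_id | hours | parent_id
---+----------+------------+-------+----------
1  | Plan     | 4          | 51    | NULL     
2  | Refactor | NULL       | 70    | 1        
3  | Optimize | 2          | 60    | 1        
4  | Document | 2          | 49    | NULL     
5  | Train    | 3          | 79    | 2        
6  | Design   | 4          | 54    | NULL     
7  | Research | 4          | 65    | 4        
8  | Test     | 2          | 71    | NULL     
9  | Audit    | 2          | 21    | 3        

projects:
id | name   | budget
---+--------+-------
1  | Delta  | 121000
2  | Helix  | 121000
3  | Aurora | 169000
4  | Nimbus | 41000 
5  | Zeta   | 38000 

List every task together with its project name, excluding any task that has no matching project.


INNER JOIN keeps only tasks rows whose project_id matches an id in projects. Walk through each task:
  - task 1 (Plan): project_id=4 -> matches Nimbus
  - task 2 (Refactor): project_id=NULL, no match -> dropped
  - task 3 (Optimize): project_id=2 -> matches Helix
  - task 4 (Document): project_id=2 -> matches Helix
  - task 5 (Train): project_id=3 -> matches Aurora
  - task 6 (Design): project_id=4 -> matches Nimbus
  - task 7 (Research): project_id=4 -> matches Nimbus
  - task 8 (Test): project_id=2 -> matches Helix
  - task 9 (Audit): project_id=2 -> matches Helix
So 1 of 9 rows is dropped.

SQL:
SELECT a.name, b.name AS project
FROM tasks a
INNER JOIN projects b ON a.project_id = b.id

Result:
name     | project
---------+--------
Plan     | Nimbus 
Optimize | Helix  
Document | Helix  
Train    | Aurora 
Design   | Nimbus 
Research | Nimbus 
Test     | Helix  
Audit    | Helix  


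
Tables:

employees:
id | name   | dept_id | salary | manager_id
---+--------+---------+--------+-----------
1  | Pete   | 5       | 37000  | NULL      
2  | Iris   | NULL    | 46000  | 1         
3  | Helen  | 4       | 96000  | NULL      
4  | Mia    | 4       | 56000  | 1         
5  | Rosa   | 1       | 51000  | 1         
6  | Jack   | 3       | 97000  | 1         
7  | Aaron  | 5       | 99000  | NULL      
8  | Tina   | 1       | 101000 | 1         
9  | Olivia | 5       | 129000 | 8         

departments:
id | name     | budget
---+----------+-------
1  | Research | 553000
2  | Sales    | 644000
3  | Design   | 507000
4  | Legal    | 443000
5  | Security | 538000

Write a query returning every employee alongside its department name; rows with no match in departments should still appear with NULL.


LEFT JOIN keeps every row from employees (the left table); where dept_id has no match in departments, the department columns become NULL. Walk through each employee:
  - employee 1 (Pete): dept_id=5 -> matches Security
  - employee 2 (Iris): dept_id=NULL, no match -> kept with NULL
  - employee 3 (Helen): dept_id=4 -> matches Legal
  - employee 4 (Mia): dept_id=4 -> matches Legal
  - employee 5 (Rosa): dept_id=1 -> matches Research
  - employee 6 (Jack): dept_id=3 -> matches Design
  - employee 7 (Aaron): dept_id=5 -> matches Security
  - employee 8 (Tina): dept_id=1 -> matches Research
  - employee 9 (Olivia): dept_id=5 -> matches Security
All 9 rows appear; 1 has NULL department.

SQL:
SELECT a.name, b.name AS department
FROM employees a
LEFT JOIN departments b ON a.dept_id = b.id

Result:
name   | department
-------+-----------
Pete   | Security  
Iris   | NULL      
Helen  | Legal     
Mia    | Legal     
Rosa   | Research  
Jack   | Design    
Aaron  | Security  
Tina   | Research  
Olivia | Security  


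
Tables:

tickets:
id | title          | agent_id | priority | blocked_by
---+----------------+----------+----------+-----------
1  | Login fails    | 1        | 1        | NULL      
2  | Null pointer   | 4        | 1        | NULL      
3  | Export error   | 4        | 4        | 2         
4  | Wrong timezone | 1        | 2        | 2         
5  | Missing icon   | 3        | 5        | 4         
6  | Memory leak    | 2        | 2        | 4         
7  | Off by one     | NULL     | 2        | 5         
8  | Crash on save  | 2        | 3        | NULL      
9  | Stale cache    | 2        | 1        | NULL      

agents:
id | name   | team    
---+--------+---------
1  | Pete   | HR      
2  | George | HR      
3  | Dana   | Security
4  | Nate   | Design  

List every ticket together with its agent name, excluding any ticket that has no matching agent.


INNER JOIN keeps only tickets rows whose agent_id matches an id in agents. Walk through each ticket:
  - ticket 1 (Login fails): agent_id=1 -> matches Pete
  - ticket 2 (Null pointer): agent_id=4 -> matches Nate
  - ticket 3 (Export error): agent_id=4 -> matches Nate
  - ticket 4 (Wrong timezone): agent_id=1 -> matches Pete
  - ticket 5 (Missing icon): agent_id=3 -> matches Dana
  - ticket 6 (Memory leak): agent_id=2 -> matches George
  - ticket 7 (Off by one): agent_id=NULL, no match -> dropped
  - ticket 8 (Crash on save): agent_id=2 -> matches George
  - ticket 9 (Stale cache): agent_id=2 -> matches George
So 1 of 9 rows is dropped.

SQL:
SELECT a.title, b.name AS agent
FROM tickets a
INNER JOIN agents b ON a.agent_id = b.id

Result:
title          | agent 
---------------+-------
Login fails    | Pete  
Null pointer   | Nate  
Export error   | Nate  
Wrong timezone | Pete  
Missing icon   | Dana  
Memory leak    | George
Crash on save  | George
Stale cache    | George


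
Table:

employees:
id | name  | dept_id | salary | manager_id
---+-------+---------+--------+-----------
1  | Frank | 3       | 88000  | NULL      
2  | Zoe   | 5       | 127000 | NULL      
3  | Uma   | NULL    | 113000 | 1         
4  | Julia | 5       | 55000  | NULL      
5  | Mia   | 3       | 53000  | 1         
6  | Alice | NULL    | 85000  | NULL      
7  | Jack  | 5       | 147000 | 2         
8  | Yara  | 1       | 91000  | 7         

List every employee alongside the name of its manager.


This is a self-join: employees is joined to a second copy of itself, matching each row's manager_id to another row's id. Use LEFT JOIN so rows with manager_id=NULL are kept.
  - employee 1 (Frank): manager_id=NULL -> NULL
  - employee 2 (Zoe): manager_id=NULL -> NULL
  - employee 3 (Uma): manager_id=1 -> Frank
  - employee 4 (Julia): manager_id=NULL -> NULL
  - employee 5 (Mia): manager_id=1 -> Frank
  - employee 6 (Alice): manager_id=NULL -> NULL
  - employee 7 (Jack): manager_id=2 -> Zoe
  - employee 8 (Yara): manager_id=7 -> Jack

SQL:
SELECT a.name AS item, b.name AS manager
FROM employees a
LEFT JOIN employees b ON a.manager_id = b.id

Result:
item  | manager
------+--------
Frank | NULL   
Zoe   | NULL   
Uma   | Frank  
Julia | NULL   
Mia   | Frank  
Alice | NULL   
Jack  | Zoe    
Yara  | Jack   


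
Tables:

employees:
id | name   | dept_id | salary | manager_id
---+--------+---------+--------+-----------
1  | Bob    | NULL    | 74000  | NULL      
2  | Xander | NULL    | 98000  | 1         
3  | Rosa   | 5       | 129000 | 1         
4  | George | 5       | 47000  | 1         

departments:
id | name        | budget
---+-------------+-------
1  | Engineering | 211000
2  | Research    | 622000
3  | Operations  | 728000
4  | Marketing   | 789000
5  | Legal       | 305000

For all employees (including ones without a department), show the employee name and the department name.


LEFT JOIN keeps every row from employees (the left table); where dept_id has no match in departments, the department columns become NULL. Walk through each employee:
  - employee 1 (Bob): dept_id=NULL, no match -> kept with NULL
  - employee 2 (Xander): dept_id=NULL, no match -> kept with NULL
  - employee 3 (Rosa): dept_id=5 -> matches Legal
  - employee 4 (George): dept_id=5 -> matches Legal
All 4 rows appear; 2 have NULL department.

SQL:
SELECT a.name, b.name AS department
FROM employees a
LEFT JOIN departments b ON a.dept_id = b.id

Result:
name   | department
-------+-----------
Bob    | NULL      
Xander | NULL      
Rosa   | Legal     
George | Legal     


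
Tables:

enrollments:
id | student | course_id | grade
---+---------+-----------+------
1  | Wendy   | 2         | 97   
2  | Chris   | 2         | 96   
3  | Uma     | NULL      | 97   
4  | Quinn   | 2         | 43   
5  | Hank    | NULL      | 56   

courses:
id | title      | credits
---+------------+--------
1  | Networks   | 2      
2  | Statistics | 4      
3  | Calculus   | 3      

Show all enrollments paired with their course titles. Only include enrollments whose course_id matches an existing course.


INNER JOIN keeps only enrollments rows whose course_id matches an id in courses. Walk through each enrollment:
  - enrollment 1 (Wendy): course_id=2 -> matches Statistics
  - enrollment 2 (Chris): course_id=2 -> matches Statistics
  - enrollment 3 (Uma): course_id=NULL, no match -> dropped
  - enrollment 4 (Quinn): course_id=2 -> matches Statistics
  - enrollment 5 (Hank): course_id=NULL, no match -> dropped
So 2 of 5 rows are dropped.

SQL:
SELECT a.student, b.title AS course
FROM enrollments a
INNER JOIN courses b ON a.course_id = b.id

Result:
student | course    
--------+-----------
Wendy   | Statistics
Chris   | Statistics
Quinn   | Statistics


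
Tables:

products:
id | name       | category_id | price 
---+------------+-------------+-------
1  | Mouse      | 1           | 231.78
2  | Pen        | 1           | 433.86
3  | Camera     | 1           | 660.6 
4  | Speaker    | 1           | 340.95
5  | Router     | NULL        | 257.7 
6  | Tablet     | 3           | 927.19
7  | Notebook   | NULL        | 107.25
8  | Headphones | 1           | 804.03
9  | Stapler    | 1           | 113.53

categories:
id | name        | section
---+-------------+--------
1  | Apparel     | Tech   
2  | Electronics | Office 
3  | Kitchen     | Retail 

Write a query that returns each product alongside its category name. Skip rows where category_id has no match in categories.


INNER JOIN keeps only products rows whose category_id matches an id in categories. Walk through each product:
  - product 1 (Mouse): category_id=1 -> matches Apparel
  - product 2 (Pen): category_id=1 -> matches Apparel
  - product 3 (Camera): category_id=1 -> matches Apparel
  - product 4 (Speaker): category_id=1 -> matches Apparel
  - product 5 (Router): category_id=NULL, no match -> dropped
  - product 6 (Tablet): category_id=3 -> matches Kitchen
  - product 7 (Notebook): category_id=NULL, no match -> dropped
  - product 8 (Headphones): category_id=1 -> matches Apparel
  - product 9 (Stapler): category_id=1 -> matches Apparel
So 2 of 9 rows are dropped.

SQL:
SELECT a.name, b.name AS category
FROM products a
INNER JOIN categories b ON a.category_id = b.id

Result:
name       | category
-----------+---------
Mouse      | Apparel 
Pen        | Apparel 
Camera     | Apparel 
Speaker    | Apparel 
Tablet     | Kitchen 
Headphones | Apparel 
Stapler    | Apparel 


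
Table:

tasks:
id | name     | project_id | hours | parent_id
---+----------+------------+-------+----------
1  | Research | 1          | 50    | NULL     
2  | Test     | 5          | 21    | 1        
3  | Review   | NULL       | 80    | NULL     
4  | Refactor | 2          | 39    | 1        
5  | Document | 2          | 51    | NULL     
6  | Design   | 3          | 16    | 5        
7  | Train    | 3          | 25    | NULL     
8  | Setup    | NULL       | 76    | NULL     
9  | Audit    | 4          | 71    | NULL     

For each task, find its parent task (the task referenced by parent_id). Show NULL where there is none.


This is a self-join: tasks is joined to a second copy of itself, matching each row's parent_id to another row's id. Use LEFT JOIN so rows with parent_id=NULL are kept.
  - task 1 (Research): parent_id=NULL -> NULL
  - task 2 (Test): parent_id=1 -> Research
  - task 3 (Review): parent_id=NULL -> NULL
  - task 4 (Refactor): parent_id=1 -> Research
  - task 5 (Document): parent_id=NULL -> NULL
  - task 6 (Design): parent_id=5 -> Document
  - task 7 (Train): parent_id=NULL -> NULL
  - task 8 (Setup): parent_id=NULL -> NULL
  - task 9 (Audit): parent_id=NULL -> NULL

SQL:
SELECT a.name AS item, b.name AS parent
FROM tasks a
LEFT JOIN tasks b ON a.parent_id = b.id

Result:
item     | parent  
---------+---------
Research | NULL    
Test     | Research
Review   | NULL    
Refactor | Research
Document | NULL    
Design   | Document
Train    | NULL    
Setup    | NULL    
Audit    | NULL    


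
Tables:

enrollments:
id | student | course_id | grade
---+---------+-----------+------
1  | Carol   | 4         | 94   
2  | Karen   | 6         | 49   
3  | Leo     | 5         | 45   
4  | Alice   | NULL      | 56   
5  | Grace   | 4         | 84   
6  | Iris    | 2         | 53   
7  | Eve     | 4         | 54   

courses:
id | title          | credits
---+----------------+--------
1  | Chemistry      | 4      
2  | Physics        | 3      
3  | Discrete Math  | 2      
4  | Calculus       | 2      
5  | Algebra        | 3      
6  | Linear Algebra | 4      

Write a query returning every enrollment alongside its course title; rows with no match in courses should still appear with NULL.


LEFT JOIN keeps every row from enrollments (the left table); where course_id has no match in courses, the course columns become NULL. Walk through each enrollment:
  - enrollment 1 (Carol): course_id=4 -> matches Calculus
  - enrollment 2 (Karen): course_id=6 -> matches Linear Algebra
  - enrollment 3 (Leo): course_id=5 -> matches Algebra
  - enrollment 4 (Alice): course_id=NULL, no match -> kept with NULL
  - enrollment 5 (Grace): course_id=4 -> matches Calculus
  - enrollment 6 (Iris): course_id=2 -> matches Physics
  - enrollment 7 (Eve): course_id=4 -> matches Calculus
All 7 rows appear; 1 has NULL course.

SQL:
SELECT a.student, b.title AS course
FROM enrollments a
LEFT JOIN courses b ON a.course_id = b.id

Result:
student | course        
--------+---------------
Carol   | Calculus      
Karen   | Linear Algebra
Leo     | Algebra       
Alice   | NULL          
Grace   | Calculus      
Iris    | Physics       
Eve     | Calculus      


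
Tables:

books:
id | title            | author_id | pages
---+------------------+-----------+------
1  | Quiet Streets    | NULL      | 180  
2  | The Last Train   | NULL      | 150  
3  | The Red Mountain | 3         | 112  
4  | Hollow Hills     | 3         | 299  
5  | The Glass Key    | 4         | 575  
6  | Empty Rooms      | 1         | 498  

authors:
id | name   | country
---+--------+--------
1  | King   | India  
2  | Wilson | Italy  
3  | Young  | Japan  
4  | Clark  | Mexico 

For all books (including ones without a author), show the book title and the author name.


LEFT JOIN keeps every row from books (the left table); where author_id has no match in authors, the author columns become NULL. Walk through each book:
  - book 1 (Quiet Streets): author_id=NULL, no match -> kept with NULL
  - book 2 (The Last Train): author_id=NULL, no match -> kept with NULL
  - book 3 (The Red Mountain): author_id=3 -> matches Young
  - book 4 (Hollow Hills): author_id=3 -> matches Young
  - book 5 (The Glass Key): author_id=4 -> matches Clark
  - book 6 (Empty Rooms): author_id=1 -> matches King
All 6 rows appear; 2 have NULL author.

SQL:
SELECT a.title, b.name AS author
FROM books a
LEFT JOIN authors b ON a.author_id = b.id

Result:
title            | author
-----------------+-------
Quiet Streets    | NULL  
The Last Train   | NULL  
The Red Mountain | Young 
Hollow Hills     | Young 
The Glass Key    | Clark 
Empty Rooms      | King  


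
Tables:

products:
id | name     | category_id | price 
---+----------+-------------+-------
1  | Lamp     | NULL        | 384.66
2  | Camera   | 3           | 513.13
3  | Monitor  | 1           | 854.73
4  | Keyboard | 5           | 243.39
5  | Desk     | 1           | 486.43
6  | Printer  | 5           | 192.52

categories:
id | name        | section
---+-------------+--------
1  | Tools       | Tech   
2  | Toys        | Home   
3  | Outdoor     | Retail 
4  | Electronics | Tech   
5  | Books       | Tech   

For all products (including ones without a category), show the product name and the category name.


LEFT JOIN keeps every row from products (the left table); where category_id has no match in categories, the category columns become NULL. Walk through each product:
  - product 1 (Lamp): category_id=NULL, no match -> kept with NULL
  - product 2 (Camera): category_id=3 -> matches Outdoor
  - product 3 (Monitor): category_id=1 -> matches Tools
  - product 4 (Keyboard): category_id=5 -> matches Books
  - product 5 (Desk): category_id=1 -> matches Tools
  - product 6 (Printer): category_id=5 -> matches Books
All 6 rows appear; 1 has NULL category.

SQL:
SELECT a.name, b.name AS category
FROM products a
LEFT JOIN categories b ON a.category_id = b.id

Result:
name     | category
---------+---------
Lamp     | NULL    
Camera   | Outdoor 
Monitor  | Tools   
Keyboard | Books   
Desk     | Tools   
Printer  | Books   
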